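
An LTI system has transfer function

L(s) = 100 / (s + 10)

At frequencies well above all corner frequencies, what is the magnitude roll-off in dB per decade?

-20 dB/decade

Each pole contributes −20 dB/decade at high frequency; each zero contributes +20 dB/decade.
Net: 0 zero(s) − 1 pole(s) → -20 dB/decade.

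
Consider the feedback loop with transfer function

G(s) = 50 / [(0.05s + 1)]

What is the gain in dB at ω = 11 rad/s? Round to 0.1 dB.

32.8 dB

At ω = 11 rad/s:
pole (1 + j11·0.05) = 1 + j0.55 → |·| ≈ 1.1413, ∠ ≈ 28.81°
|G| = 50 · 1 / (1.1413) ≈ 43.81
Gain = 20 log₁₀(43.81) ≈ 32.83 dB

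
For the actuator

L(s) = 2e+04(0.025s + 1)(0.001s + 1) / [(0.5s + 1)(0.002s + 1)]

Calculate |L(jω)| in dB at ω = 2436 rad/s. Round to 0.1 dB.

At ω = 2436 rad/s:
zero (1 + j2436·0.025) = 1 + j60.9 → |·| ≈ 60.908, ∠ ≈ 89.06°
zero (1 + j2436·0.001) = 1 + j2.436 → |·| ≈ 2.6333, ∠ ≈ 67.68°
pole (1 + j2436·0.5) = 1 + j1218 → |·| ≈ 1218, ∠ ≈ 89.95°
pole (1 + j2436·0.002) = 1 + j4.872 → |·| ≈ 4.9736, ∠ ≈ 78.40°
|L| = 2e+04 · 60.908 · 2.6333 / (1218 · 4.9736) ≈ 529.53
Gain = 20 log₁₀(529.53) ≈ 54.48 dB

54.5 dB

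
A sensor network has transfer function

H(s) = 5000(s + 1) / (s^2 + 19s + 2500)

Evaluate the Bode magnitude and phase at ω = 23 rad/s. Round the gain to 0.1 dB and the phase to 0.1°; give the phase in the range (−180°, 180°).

35.1 dB, 75.0°

At s = jω = j23:
zero (s+1): 1 + j23 → |·| = √(1²+23²) = √530 ≈ 23.022, ∠ = arctan(23/1) ≈ 87.51°
quadratic: (j23)² + 19·j23 + 2500 = 1971 + j437 → |·| ≈ 2018.9, ∠ ≈ 12.50°
|H| = 5000 · 23.022 / 2018.9 ≈ 57.016
Gain = 20 log₁₀(57.016) ≈ 35.12 dB
∠H = 87.51° − 12.50° = 75.01°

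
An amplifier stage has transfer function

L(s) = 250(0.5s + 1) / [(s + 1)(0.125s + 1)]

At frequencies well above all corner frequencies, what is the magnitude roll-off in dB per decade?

Each pole contributes −20 dB/decade at high frequency; each zero contributes +20 dB/decade.
Net: 1 zero(s) − 2 pole(s) → -20 dB/decade.

-20 dB/decade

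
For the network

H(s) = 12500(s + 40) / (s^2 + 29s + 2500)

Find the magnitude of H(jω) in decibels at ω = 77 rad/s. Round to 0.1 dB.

At s = jω = j77:
zero (s+40): 40 + j77 → |·| = √(40²+77²) = √7529 ≈ 86.77, ∠ = arctan(77/40) ≈ 62.55°
quadratic: (j77)² + 29·j77 + 2500 = -3429 + j2233 → |·| ≈ 4092, ∠ ≈ 146.93°
|H| = 12500 · 86.77 / 4092 ≈ 265.06
Gain = 20 log₁₀(265.06) ≈ 48.47 dB

48.5 dB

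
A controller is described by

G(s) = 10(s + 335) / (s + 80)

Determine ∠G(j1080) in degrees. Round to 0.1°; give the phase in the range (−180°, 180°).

At s = jω = j1080:
zero (s+335): 335 + j1080 → |·| = √(335²+1080²) = √1278625 ≈ 1130.8, ∠ = arctan(1080/335) ≈ 72.77°
pole (s+80): 80 + j1080 → |·| = √(80²+1080²) = √1172800 ≈ 1083, ∠ = arctan(1080/80) ≈ 85.76°
∠G = 72.77° − 85.76° = -12.99°

-13.0°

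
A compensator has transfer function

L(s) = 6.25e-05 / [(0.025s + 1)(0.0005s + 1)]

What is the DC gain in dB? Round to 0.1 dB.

L(0) = 6.25e-05 · 1 / 1 = 6.25e-05
20 log₁₀(6.25e-05) ≈ -84.08 dB

-84.1 dB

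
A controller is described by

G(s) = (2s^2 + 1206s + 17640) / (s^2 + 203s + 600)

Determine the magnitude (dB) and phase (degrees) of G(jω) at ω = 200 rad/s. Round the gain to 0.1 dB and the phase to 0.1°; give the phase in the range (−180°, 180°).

Substitute s = j200:
Numerator: 2(j200)^2 + 1206(j200) + 17640 = -62360 + j241200
Denominator: (j200)^2 + 203(j200) + 600 = -39400 + j40600
|N| = √(62360² + 241200²) ≈ 2.4913e+05, ∠N ≈ 104.50°
|D| = √(39400² + 40600²) ≈ 56575, ∠D ≈ 134.14°
|G| = 2.4913e+05 / 56575 ≈ 4.4035
Gain = 20 log₁₀(4.4035) ≈ 12.88 dB
∠G = 104.50° − 134.14° = -29.64°

12.9 dB, -29.6°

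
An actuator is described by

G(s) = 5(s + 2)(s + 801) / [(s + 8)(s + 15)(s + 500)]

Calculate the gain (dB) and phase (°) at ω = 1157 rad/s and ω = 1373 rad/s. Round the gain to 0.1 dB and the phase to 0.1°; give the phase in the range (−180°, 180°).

At s = jω = j1157:
zero (s+2): 2 + j1157 → |·| = √(2²+1157²) = √1338653 ≈ 1157, ∠ = arctan(1157/2) ≈ 89.90°
zero (s+801): 801 + j1157 → |·| = √(801²+1157²) = √1980250 ≈ 1407.2, ∠ = arctan(1157/801) ≈ 55.30°
pole (s+8): 8 + j1157 → |·| = √(8²+1157²) = √1338713 ≈ 1157, ∠ = arctan(1157/8) ≈ 89.60°
pole (s+15): 15 + j1157 → |·| = √(15²+1157²) = √1338874 ≈ 1157.1, ∠ = arctan(1157/15) ≈ 89.26°
pole (s+500): 500 + j1157 → |·| = √(500²+1157²) = √1588649 ≈ 1260.4, ∠ = arctan(1157/500) ≈ 66.63°
|G| = 5 · 1.6281e+06 / 1.6874e+09 ≈ 0.0048243
Gain = 20 log₁₀(0.0048243) ≈ -46.33 dB
∠G = 145.20° − 245.49° = -100.29°

At s = jω = j1373:
zero (s+2): 2 + j1373 → |·| = √(2²+1373²) = √1885133 ≈ 1373, ∠ = arctan(1373/2) ≈ 89.92°
zero (s+801): 801 + j1373 → |·| = √(801²+1373²) = √2526730 ≈ 1589.6, ∠ = arctan(1373/801) ≈ 59.74°
pole (s+8): 8 + j1373 → |·| = √(8²+1373²) = √1885193 ≈ 1373, ∠ = arctan(1373/8) ≈ 89.67°
pole (s+15): 15 + j1373 → |·| = √(15²+1373²) = √1885354 ≈ 1373.1, ∠ = arctan(1373/15) ≈ 89.37°
pole (s+500): 500 + j1373 → |·| = √(500²+1373²) = √2135129 ≈ 1461.2, ∠ = arctan(1373/500) ≈ 69.99°
|G| = 5 · 2.1825e+06 / 2.7548e+09 ≈ 0.0039613
Gain = 20 log₁₀(0.0039613) ≈ -48.04 dB
∠G = 149.66° − 249.03° = -99.37°

ω = 1157: -46.3 dB, -100.3°; ω = 1373: -48.0 dB, -99.4°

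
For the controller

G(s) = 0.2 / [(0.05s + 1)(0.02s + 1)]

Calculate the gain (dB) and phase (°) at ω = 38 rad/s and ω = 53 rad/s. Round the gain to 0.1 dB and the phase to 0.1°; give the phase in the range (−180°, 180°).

At ω = 38 rad/s:
pole (1 + j38·0.05) = 1 + j1.9 → |·| ≈ 2.1471, ∠ ≈ 62.24°
pole (1 + j38·0.02) = 1 + j0.76 → |·| ≈ 1.256, ∠ ≈ 37.23°
|G| = 0.2 · 1 / (2.1471 · 1.256) ≈ 0.074163
Gain = 20 log₁₀(0.074163) ≈ -22.60 dB
∠G = (0°) − (62.24° + 37.23°) = -99.47°

At ω = 53 rad/s:
pole (1 + j53·0.05) = 1 + j2.65 → |·| ≈ 2.8324, ∠ ≈ 69.33°
pole (1 + j53·0.02) = 1 + j1.06 → |·| ≈ 1.4573, ∠ ≈ 46.67°
|G| = 0.2 · 1 / (2.8324 · 1.4573) ≈ 0.048454
Gain = 20 log₁₀(0.048454) ≈ -26.29 dB
∠G = (0°) − (69.33° + 46.67°) = -116.00°

ω = 38: -22.6 dB, -99.5°; ω = 53: -26.3 dB, -116.0°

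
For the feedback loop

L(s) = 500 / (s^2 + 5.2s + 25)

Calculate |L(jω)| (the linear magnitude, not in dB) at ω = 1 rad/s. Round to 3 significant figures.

At s = jω = j1:
quadratic: (j1)² + 5.2·j1 + 25 = 24 + j5.2 → |·| ≈ 24.557, ∠ ≈ 12.23°
|L| = 500 / 24.557 ≈ 20.361

20.4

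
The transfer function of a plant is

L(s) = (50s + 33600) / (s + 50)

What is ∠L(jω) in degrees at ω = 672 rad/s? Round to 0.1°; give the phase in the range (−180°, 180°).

-40.7°

Substitute s = j672:
Numerator: 50(j672) + 33600 = 33600 + j33600
Denominator: (j672) + 50 = 50 + j672
|N| = √(33600² + 33600²) ≈ 47518, ∠N ≈ 45.00°
|D| = √(50² + 672²) ≈ 673.86, ∠D ≈ 85.74°
∠L = 45.00° − 85.74° = -40.74°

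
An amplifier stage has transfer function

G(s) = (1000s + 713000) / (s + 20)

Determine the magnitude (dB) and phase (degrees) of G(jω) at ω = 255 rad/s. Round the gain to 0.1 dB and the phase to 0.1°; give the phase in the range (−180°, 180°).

69.4 dB, -65.8°

Substitute s = j255:
Numerator: 1000(j255) + 713000 = 713000 + j255000
Denominator: (j255) + 20 = 20 + j255
|N| = √(713000² + 255000²) ≈ 7.5723e+05, ∠N ≈ 19.68°
|D| = √(20² + 255²) ≈ 255.78, ∠D ≈ 85.52°
|G| = 7.5723e+05 / 255.78 ≈ 2960.5
Gain = 20 log₁₀(2960.5) ≈ 69.43 dB
∠G = 19.68° − 85.52° = -65.84°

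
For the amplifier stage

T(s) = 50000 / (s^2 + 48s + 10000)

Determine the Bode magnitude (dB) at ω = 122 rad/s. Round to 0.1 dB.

At s = jω = j122:
quadratic: (j122)² + 48·j122 + 10000 = -4884 + j5856 → |·| ≈ 7625.4, ∠ ≈ 129.83°
|T| = 50000 / 7625.4 ≈ 6.557
Gain = 20 log₁₀(6.557) ≈ 16.33 dB

16.3 dB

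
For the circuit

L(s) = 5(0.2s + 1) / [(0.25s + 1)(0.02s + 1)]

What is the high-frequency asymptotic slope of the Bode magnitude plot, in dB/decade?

-20 dB/decade

Each pole contributes −20 dB/decade at high frequency; each zero contributes +20 dB/decade.
Net: 1 zero(s) − 2 pole(s) → -20 dB/decade.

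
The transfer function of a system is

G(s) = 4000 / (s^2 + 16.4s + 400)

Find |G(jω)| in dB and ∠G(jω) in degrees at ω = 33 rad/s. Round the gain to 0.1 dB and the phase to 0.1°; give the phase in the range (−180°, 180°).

13.2 dB, -141.9°

At s = jω = j33:
quadratic: (j33)² + 16.4·j33 + 400 = -689 + j541.2 → |·| ≈ 876.14, ∠ ≈ 141.85°
|G| = 4000 / 876.14 ≈ 4.5655
Gain = 20 log₁₀(4.5655) ≈ 13.19 dB
∠G = 0.00° − 141.85° = -141.85°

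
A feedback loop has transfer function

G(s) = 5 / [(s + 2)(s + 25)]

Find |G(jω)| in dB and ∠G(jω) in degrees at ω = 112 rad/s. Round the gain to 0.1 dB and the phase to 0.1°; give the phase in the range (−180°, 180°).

-68.2 dB, -166.4°

At s = jω = j112:
pole (s+2): 2 + j112 → |·| = √(2²+112²) = √12548 ≈ 112.02, ∠ = arctan(112/2) ≈ 88.98°
pole (s+25): 25 + j112 → |·| = √(25²+112²) = √13169 ≈ 114.76, ∠ = arctan(112/25) ≈ 77.42°
|G| = 5 / 12855 ≈ 0.00038895
Gain = 20 log₁₀(0.00038895) ≈ -68.20 dB
∠G = 0.00° − 166.40° = -166.40°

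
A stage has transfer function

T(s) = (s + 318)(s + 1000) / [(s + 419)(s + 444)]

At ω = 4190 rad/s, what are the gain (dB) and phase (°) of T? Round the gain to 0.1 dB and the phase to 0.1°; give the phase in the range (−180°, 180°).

0.2 dB, -6.0°

At s = jω = j4190:
zero (s+318): 318 + j4190 → |·| = √(318²+4190²) = √17657224 ≈ 4202, ∠ = arctan(4190/318) ≈ 85.66°
zero (s+1000): 1000 + j4190 → |·| = √(1000²+4190²) = √18556100 ≈ 4307.7, ∠ = arctan(4190/1000) ≈ 76.58°
pole (s+419): 419 + j4190 → |·| = √(419²+4190²) = √17731661 ≈ 4210.9, ∠ = arctan(4190/419) ≈ 84.29°
pole (s+444): 444 + j4190 → |·| = √(444²+4190²) = √17753236 ≈ 4213.5, ∠ = arctan(4190/444) ≈ 83.95°
|T| = 1 · 1.8101e+07 / 1.7743e+07 ≈ 1.0202
Gain = 20 log₁₀(1.0202) ≈ 0.17 dB
∠T = 162.24° − 168.24° = -6.00°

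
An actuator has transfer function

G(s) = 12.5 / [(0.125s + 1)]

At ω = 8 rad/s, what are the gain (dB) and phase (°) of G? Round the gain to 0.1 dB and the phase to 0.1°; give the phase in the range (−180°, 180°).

At ω = 8 rad/s:
pole (1 + j8·0.125) = 1 + j1 → |·| ≈ 1.4142, ∠ ≈ 45.00°
|G| = 12.5 · 1 / (1.4142) ≈ 8.8389
Gain = 20 log₁₀(8.8389) ≈ 18.93 dB
∠G = (0°) − (45.00°) = -45.00°

18.9 dB, -45.0°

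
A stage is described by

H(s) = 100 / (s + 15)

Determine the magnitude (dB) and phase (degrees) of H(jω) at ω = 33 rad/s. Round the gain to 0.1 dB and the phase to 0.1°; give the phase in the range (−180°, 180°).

At s = jω = j33:
pole (s+15): 15 + j33 → |·| = √(15²+33²) = √1314 ≈ 36.249, ∠ = arctan(33/15) ≈ 65.56°
|H| = 100 / 36.249 ≈ 2.7587
Gain = 20 log₁₀(2.7587) ≈ 8.81 dB
∠H = 0.00° − 65.56° = -65.56°

8.8 dB, -65.6°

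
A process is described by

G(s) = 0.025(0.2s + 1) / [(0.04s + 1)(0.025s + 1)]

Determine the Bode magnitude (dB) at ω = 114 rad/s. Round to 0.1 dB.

-27.9 dB

At ω = 114 rad/s:
zero (1 + j114·0.2) = 1 + j22.8 → |·| ≈ 22.822, ∠ ≈ 87.49°
pole (1 + j114·0.04) = 1 + j4.56 → |·| ≈ 4.6684, ∠ ≈ 77.63°
pole (1 + j114·0.025) = 1 + j2.85 → |·| ≈ 3.0203, ∠ ≈ 70.67°
|G| = 0.025 · 22.822 / (4.6684 · 3.0203) ≈ 0.040465
Gain = 20 log₁₀(0.040465) ≈ -27.86 dB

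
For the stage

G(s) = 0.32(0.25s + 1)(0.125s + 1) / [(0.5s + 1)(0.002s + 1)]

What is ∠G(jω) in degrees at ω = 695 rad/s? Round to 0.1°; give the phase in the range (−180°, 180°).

34.9°

At ω = 695 rad/s:
zero (1 + j695·0.25) = 1 + j173.75 → |·| ≈ 173.75, ∠ ≈ 89.67°
zero (1 + j695·0.125) = 1 + j86.875 → |·| ≈ 86.881, ∠ ≈ 89.34°
pole (1 + j695·0.5) = 1 + j347.5 → |·| ≈ 347.5, ∠ ≈ 89.84°
pole (1 + j695·0.002) = 1 + j1.39 → |·| ≈ 1.7123, ∠ ≈ 54.27°
∠G = (89.67° + 89.34°) − (89.84° + 54.27°) = 34.90°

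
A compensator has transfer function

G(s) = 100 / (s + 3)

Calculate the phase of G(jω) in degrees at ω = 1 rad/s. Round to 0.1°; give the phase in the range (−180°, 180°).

-18.4°

Substitute s = j1:
Numerator: 100 = 100 + j0
Denominator: (j1) + 3 = 3 + j1
|N| = √(100² + 0²) ≈ 100, ∠N ≈ 0.00°
|D| = √(3² + 1²) ≈ 3.1623, ∠D ≈ 18.43°
∠G = 0.00° − 18.43° = -18.43°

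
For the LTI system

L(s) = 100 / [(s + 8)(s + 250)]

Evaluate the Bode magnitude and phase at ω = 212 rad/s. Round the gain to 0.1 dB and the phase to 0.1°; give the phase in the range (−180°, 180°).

At s = jω = j212:
pole (s+8): 8 + j212 → |·| = √(8²+212²) = √45008 ≈ 212.15, ∠ = arctan(212/8) ≈ 87.84°
pole (s+250): 250 + j212 → |·| = √(250²+212²) = √107444 ≈ 327.79, ∠ = arctan(212/250) ≈ 40.30°
|L| = 100 / 69541 ≈ 0.001438
Gain = 20 log₁₀(0.001438) ≈ -56.84 dB
∠L = 0.00° − 128.14° = -128.14°

-56.8 dB, -128.1°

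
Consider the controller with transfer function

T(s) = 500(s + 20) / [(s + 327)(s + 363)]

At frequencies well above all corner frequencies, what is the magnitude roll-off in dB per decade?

Each pole contributes −20 dB/decade at high frequency; each zero contributes +20 dB/decade.
Net: 1 zero(s) − 2 pole(s) → -20 dB/decade.

-20 dB/decade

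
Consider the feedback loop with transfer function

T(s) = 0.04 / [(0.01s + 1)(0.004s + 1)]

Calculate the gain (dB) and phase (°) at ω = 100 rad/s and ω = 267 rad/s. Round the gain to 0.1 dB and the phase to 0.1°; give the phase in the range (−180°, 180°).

At ω = 100 rad/s:
pole (1 + j100·0.01) = 1 + j1 → |·| ≈ 1.4142, ∠ ≈ 45.00°
pole (1 + j100·0.004) = 1 + j0.4 → |·| ≈ 1.077, ∠ ≈ 21.80°
|T| = 0.04 · 1 / (1.4142 · 1.077) ≈ 0.026262
Gain = 20 log₁₀(0.026262) ≈ -31.61 dB
∠T = (0°) − (45.00° + 21.80°) = -66.80°

At ω = 267 rad/s:
pole (1 + j267·0.01) = 1 + j2.67 → |·| ≈ 2.8511, ∠ ≈ 69.47°
pole (1 + j267·0.004) = 1 + j1.068 → |·| ≈ 1.4631, ∠ ≈ 46.88°
|T| = 0.04 · 1 / (2.8511 · 1.4631) ≈ 0.009589
Gain = 20 log₁₀(0.009589) ≈ -40.36 dB
∠T = (0°) − (69.47° + 46.88°) = -116.35°

ω = 100: -31.6 dB, -66.8°; ω = 267: -40.4 dB, -116.4°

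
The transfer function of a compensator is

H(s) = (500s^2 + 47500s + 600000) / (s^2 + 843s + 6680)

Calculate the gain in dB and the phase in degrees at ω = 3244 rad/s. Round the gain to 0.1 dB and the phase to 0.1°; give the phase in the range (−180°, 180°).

53.7 dB, 12.9°

Substitute s = j3244:
Numerator: 500(j3244)^2 + 47500(j3244) + 600000 = -5261168000 + j154090000
Denominator: (j3244)^2 + 843(j3244) + 6680 = -10516856 + j2734692
|N| = √(5261168000² + 154090000²) ≈ 5.2634e+09, ∠N ≈ 178.32°
|D| = √(10516856² + 2734692²) ≈ 1.0867e+07, ∠D ≈ 165.42°
|H| = 5.2634e+09 / 1.0867e+07 ≈ 484.35
Gain = 20 log₁₀(484.35) ≈ 53.70 dB
∠H = 178.32° − 165.42° = 12.90°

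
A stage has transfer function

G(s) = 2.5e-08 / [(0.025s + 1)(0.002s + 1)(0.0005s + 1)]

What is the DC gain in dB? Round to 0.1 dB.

G(0) = 2.5e-08 · 1 / 1 ≈ 2.5e-08
20 log₁₀(2.5e-08) ≈ -152.04 dB

-152.0 dB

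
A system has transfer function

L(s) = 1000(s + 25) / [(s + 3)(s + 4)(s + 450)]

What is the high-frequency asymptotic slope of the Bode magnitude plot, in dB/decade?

Each pole contributes −20 dB/decade at high frequency; each zero contributes +20 dB/decade.
Net: 1 zero(s) − 3 pole(s) → -40 dB/decade.

-40 dB/decade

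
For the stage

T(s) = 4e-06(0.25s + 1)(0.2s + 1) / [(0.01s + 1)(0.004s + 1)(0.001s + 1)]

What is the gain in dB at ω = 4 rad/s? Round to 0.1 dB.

-102.8 dB

At ω = 4 rad/s:
zero (1 + j4·0.25) = 1 + j1 → |·| ≈ 1.4142, ∠ ≈ 45.00°
zero (1 + j4·0.2) = 1 + j0.8 → |·| ≈ 1.2806, ∠ ≈ 38.66°
pole (1 + j4·0.01) = 1 + j0.04 → |·| ≈ 1.0008, ∠ ≈ 2.29°
pole (1 + j4·0.004) = 1 + j0.016 → |·| ≈ 1.0001, ∠ ≈ 0.92°
pole (1 + j4·0.001) = 1 + j0.004 → |·| ≈ 1, ∠ ≈ 0.23°
|T| = 4e-06 · 1.4142 · 1.2806 / (1.0008 · 1.0001 · 1) ≈ 7.2376e-06
Gain = 20 log₁₀(7.2376e-06) ≈ -102.81 dB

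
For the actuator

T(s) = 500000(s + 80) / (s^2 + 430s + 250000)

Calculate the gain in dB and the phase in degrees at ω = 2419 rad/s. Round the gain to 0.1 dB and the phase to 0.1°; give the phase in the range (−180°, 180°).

46.5 dB, -81.4°

At s = jω = j2419:
zero (s+80): 80 + j2419 → |·| = √(80²+2419²) = √5857961 ≈ 2420.3, ∠ = arctan(2419/80) ≈ 88.11°
quadratic: (j2419)² + 430·j2419 + 250000 = -5601561 + j1040170 → |·| ≈ 5.6973e+06, ∠ ≈ 169.48°
|T| = 500000 · 2420.3 / 5.6973e+06 ≈ 212.41
Gain = 20 log₁₀(212.41) ≈ 46.54 dB
∠T = 88.11° − 169.48° = -81.37°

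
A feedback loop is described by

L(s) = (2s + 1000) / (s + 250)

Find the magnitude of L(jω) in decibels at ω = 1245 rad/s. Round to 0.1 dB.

6.5 dB

Substitute s = j1245:
Numerator: 2(j1245) + 1000 = 1000 + j2490
Denominator: (j1245) + 250 = 250 + j1245
|N| = √(1000² + 2490²) ≈ 2683.3, ∠N ≈ 68.12°
|D| = √(250² + 1245²) ≈ 1269.9, ∠D ≈ 78.65°
|L| = 2683.3 / 1269.9 ≈ 2.113
Gain = 20 log₁₀(2.113) ≈ 6.50 dB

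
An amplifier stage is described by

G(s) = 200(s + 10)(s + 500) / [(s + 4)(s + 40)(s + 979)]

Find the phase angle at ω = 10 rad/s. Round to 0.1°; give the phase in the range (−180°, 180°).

-36.7°

At s = jω = j10:
zero (s+10): 10 + j10 → |·| = √(10²+10²) = √200 ≈ 14.142, ∠ = arctan(10/10) ≈ 45.00°
zero (s+500): 500 + j10 → |·| = √(500²+10²) = √250100 ≈ 500.1, ∠ = arctan(10/500) ≈ 1.15°
pole (s+4): 4 + j10 → |·| = √(4²+10²) = √116 ≈ 10.77, ∠ = arctan(10/4) ≈ 68.20°
pole (s+40): 40 + j10 → |·| = √(40²+10²) = √1700 ≈ 41.231, ∠ = arctan(10/40) ≈ 14.04°
pole (s+979): 979 + j10 → |·| = √(979²+10²) = √958541 ≈ 979.05, ∠ = arctan(10/979) ≈ 0.59°
∠G = 46.15° − 82.83° = -36.68°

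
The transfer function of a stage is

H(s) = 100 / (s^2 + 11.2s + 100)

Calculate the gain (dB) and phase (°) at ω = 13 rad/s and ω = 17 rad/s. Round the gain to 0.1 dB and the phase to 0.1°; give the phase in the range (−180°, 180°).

At s = jω = j13:
quadratic: (j13)² + 11.2·j13 + 100 = -69 + j145.6 → |·| ≈ 161.12, ∠ ≈ 115.36°
|H| = 100 / 161.12 ≈ 0.62066
Gain = 20 log₁₀(0.62066) ≈ -4.14 dB
∠H = 0.00° − 115.36° = -115.36°

At s = jω = j17:
quadratic: (j17)² + 11.2·j17 + 100 = -189 + j190.4 → |·| ≈ 268.28, ∠ ≈ 134.79°
|H| = 100 / 268.28 ≈ 0.37274
Gain = 20 log₁₀(0.37274) ≈ -8.57 dB
∠H = 0.00° − 134.79° = -134.79°

ω = 13: -4.1 dB, -115.4°; ω = 17: -8.6 dB, -134.8°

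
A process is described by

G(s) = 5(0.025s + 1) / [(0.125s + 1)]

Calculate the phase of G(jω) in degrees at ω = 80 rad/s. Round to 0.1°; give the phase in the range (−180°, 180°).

At ω = 80 rad/s:
zero (1 + j80·0.025) = 1 + j2 → |·| ≈ 2.2361, ∠ ≈ 63.43°
pole (1 + j80·0.125) = 1 + j10 → |·| ≈ 10.05, ∠ ≈ 84.29°
∠G = (63.43°) − (84.29°) = -20.86°

-20.9°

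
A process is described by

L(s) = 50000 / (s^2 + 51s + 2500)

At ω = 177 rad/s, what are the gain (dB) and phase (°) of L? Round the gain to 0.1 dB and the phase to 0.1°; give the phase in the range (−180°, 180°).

4.4 dB, -162.6°

At s = jω = j177:
quadratic: (j177)² + 51·j177 + 2500 = -28829 + j9027 → |·| ≈ 30209, ∠ ≈ 162.61°
|L| = 50000 / 30209 ≈ 1.6551
Gain = 20 log₁₀(1.6551) ≈ 4.38 dB
∠L = 0.00° − 162.61° = -162.61°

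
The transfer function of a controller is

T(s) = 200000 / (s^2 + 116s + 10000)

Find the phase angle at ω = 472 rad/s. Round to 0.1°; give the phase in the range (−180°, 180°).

-165.6°

At s = jω = j472:
quadratic: (j472)² + 116·j472 + 10000 = -212784 + j54752 → |·| ≈ 2.1972e+05, ∠ ≈ 165.57°
∠T = 0.00° − 165.57° = -165.57°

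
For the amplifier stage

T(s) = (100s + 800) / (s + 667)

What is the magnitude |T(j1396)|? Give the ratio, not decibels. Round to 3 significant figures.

Substitute s = j1396:
Numerator: 100(j1396) + 800 = 800 + j139600
Denominator: (j1396) + 667 = 667 + j1396
|N| = √(800² + 139600²) ≈ 1.396e+05, ∠N ≈ 89.67°
|D| = √(667² + 1396²) ≈ 1547.2, ∠D ≈ 64.46°
|T| = 1.396e+05 / 1547.2 ≈ 90.228

90.2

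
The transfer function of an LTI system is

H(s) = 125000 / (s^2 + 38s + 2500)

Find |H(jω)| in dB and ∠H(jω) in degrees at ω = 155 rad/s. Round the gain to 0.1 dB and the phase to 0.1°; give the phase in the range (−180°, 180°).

15.0 dB, -164.7°

At s = jω = j155:
quadratic: (j155)² + 38·j155 + 2500 = -21525 + j5890 → |·| ≈ 22316, ∠ ≈ 164.70°
|H| = 125000 / 22316 ≈ 5.6014
Gain = 20 log₁₀(5.6014) ≈ 14.97 dB
∠H = 0.00° − 164.70° = -164.70°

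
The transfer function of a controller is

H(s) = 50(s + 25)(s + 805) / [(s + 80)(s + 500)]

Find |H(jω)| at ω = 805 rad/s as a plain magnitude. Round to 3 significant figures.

At s = jω = j805:
zero (s+25): 25 + j805 → |·| = √(25²+805²) = √648650 ≈ 805.39, ∠ = arctan(805/25) ≈ 88.22°
zero (s+805): 805 + j805 → |·| = √(805²+805²) = √1296050 ≈ 1138.4, ∠ = arctan(805/805) ≈ 45.00°
pole (s+80): 80 + j805 → |·| = √(80²+805²) = √654425 ≈ 808.97, ∠ = arctan(805/80) ≈ 84.32°
pole (s+500): 500 + j805 → |·| = √(500²+805²) = √898025 ≈ 947.64, ∠ = arctan(805/500) ≈ 58.15°
|H| = 50 · 9.1686e+05 / 7.6661e+05 ≈ 59.8

59.8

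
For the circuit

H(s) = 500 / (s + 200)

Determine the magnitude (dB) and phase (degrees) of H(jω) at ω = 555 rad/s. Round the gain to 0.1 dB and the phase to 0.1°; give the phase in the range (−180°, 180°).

Substitute s = j555:
Numerator: 500 = 500 + j0
Denominator: (j555) + 200 = 200 + j555
|N| = √(500² + 0²) ≈ 500, ∠N ≈ 0.00°
|D| = √(200² + 555²) ≈ 589.94, ∠D ≈ 70.18°
|H| = 500 / 589.94 ≈ 0.84754
Gain = 20 log₁₀(0.84754) ≈ -1.44 dB
∠H = 0.00° − 70.18° = -70.18°

-1.4 dB, -70.2°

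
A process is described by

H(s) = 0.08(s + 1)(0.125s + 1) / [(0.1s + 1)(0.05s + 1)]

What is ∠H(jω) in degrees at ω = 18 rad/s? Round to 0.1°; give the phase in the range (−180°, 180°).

At ω = 18 rad/s:
zero (1 + j18·1) = 1 + j18 → |·| ≈ 18.028, ∠ ≈ 86.82°
zero (1 + j18·0.125) = 1 + j2.25 → |·| ≈ 2.4622, ∠ ≈ 66.04°
pole (1 + j18·0.1) = 1 + j1.8 → |·| ≈ 2.0591, ∠ ≈ 60.95°
pole (1 + j18·0.05) = 1 + j0.9 → |·| ≈ 1.3454, ∠ ≈ 41.99°
∠H = (86.82° + 66.04°) − (60.95° + 41.99°) = 49.92°

49.9°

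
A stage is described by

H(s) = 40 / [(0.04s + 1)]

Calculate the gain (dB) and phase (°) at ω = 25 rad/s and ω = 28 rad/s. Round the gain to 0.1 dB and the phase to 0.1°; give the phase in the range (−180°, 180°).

At ω = 25 rad/s:
pole (1 + j25·0.04) = 1 + j1 → |·| ≈ 1.4142, ∠ ≈ 45.00°
|H| = 40 · 1 / (1.4142) ≈ 28.285
Gain = 20 log₁₀(28.285) ≈ 29.03 dB
∠H = (0°) − (45.00°) = -45.00°

At ω = 28 rad/s:
pole (1 + j28·0.04) = 1 + j1.12 → |·| ≈ 1.5015, ∠ ≈ 48.24°
|H| = 40 · 1 / (1.5015) ≈ 26.64
Gain = 20 log₁₀(26.64) ≈ 28.51 dB
∠H = (0°) − (48.24°) = -48.24°

ω = 25: 29.0 dB, -45.0°; ω = 28: 28.5 dB, -48.2°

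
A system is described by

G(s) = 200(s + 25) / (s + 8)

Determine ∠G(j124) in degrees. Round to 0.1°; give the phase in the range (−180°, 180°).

At s = jω = j124:
zero (s+25): 25 + j124 → |·| = √(25²+124²) = √16001 ≈ 126.5, ∠ = arctan(124/25) ≈ 78.60°
pole (s+8): 8 + j124 → |·| = √(8²+124²) = √15440 ≈ 124.26, ∠ = arctan(124/8) ≈ 86.31°
∠G = 78.60° − 86.31° = -7.71°

-7.7°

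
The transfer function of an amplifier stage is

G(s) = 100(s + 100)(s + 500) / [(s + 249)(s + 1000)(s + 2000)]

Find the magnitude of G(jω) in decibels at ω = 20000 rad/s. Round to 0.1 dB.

At s = jω = j20000:
zero (s+100): 100 + j20000 → |·| = √(100²+20000²) = √400010000 ≈ 20000, ∠ = arctan(20000/100) ≈ 89.71°
zero (s+500): 500 + j20000 → |·| = √(500²+20000²) = √400250000 ≈ 20006, ∠ = arctan(20000/500) ≈ 88.57°
pole (s+249): 249 + j20000 → |·| = √(249²+20000²) = √400062001 ≈ 20002, ∠ = arctan(20000/249) ≈ 89.29°
pole (s+1000): 1000 + j20000 → |·| = √(1000²+20000²) = √401000000 ≈ 20025, ∠ = arctan(20000/1000) ≈ 87.14°
pole (s+2000): 2000 + j20000 → |·| = √(2000²+20000²) = √404000000 ≈ 20100, ∠ = arctan(20000/2000) ≈ 84.29°
|G| = 100 · 4.0012e+08 / 8.0509e+12 ≈ 0.0049699
Gain = 20 log₁₀(0.0049699) ≈ -46.07 dB

-46.1 dB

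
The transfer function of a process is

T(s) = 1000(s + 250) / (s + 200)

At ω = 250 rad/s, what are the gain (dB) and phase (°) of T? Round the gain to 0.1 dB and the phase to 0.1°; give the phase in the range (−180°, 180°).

At s = jω = j250:
zero (s+250): 250 + j250 → |·| = √(250²+250²) = √125000 ≈ 353.55, ∠ = arctan(250/250) ≈ 45.00°
pole (s+200): 200 + j250 → |·| = √(200²+250²) = √102500 ≈ 320.16, ∠ = arctan(250/200) ≈ 51.34°
|T| = 1000 · 353.55 / 320.16 ≈ 1104.3
Gain = 20 log₁₀(1104.3) ≈ 60.86 dB
∠T = 45.00° − 51.34° = -6.34°

60.9 dB, -6.3°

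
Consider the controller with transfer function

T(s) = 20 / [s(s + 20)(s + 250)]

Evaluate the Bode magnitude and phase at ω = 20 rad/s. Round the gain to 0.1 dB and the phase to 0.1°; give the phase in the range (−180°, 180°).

At s = jω = j20:
pole (s+20): 20 + j20 → |·| = √(20²+20²) = √800 ≈ 28.284, ∠ = arctan(20/20) ≈ 45.00°
pole (s+250): 250 + j20 → |·| = √(250²+20²) = √62900 ≈ 250.8, ∠ = arctan(20/250) ≈ 4.57°
pole at origin: |s| = 20, ∠ = 90.00° (in denominator)
|T| = 20 / 1.4187e+05 ≈ 0.00014097
Gain = 20 log₁₀(0.00014097) ≈ -77.02 dB
∠T = 0.00° − 139.57° = -139.57°

-77.0 dB, -139.6°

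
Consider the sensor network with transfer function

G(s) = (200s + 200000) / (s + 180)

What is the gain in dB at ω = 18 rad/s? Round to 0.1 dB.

Substitute s = j18:
Numerator: 200(j18) + 200000 = 200000 + j3600
Denominator: (j18) + 180 = 180 + j18
|N| = √(200000² + 3600²) ≈ 2.0003e+05, ∠N ≈ 1.03°
|D| = √(180² + 18²) ≈ 180.9, ∠D ≈ 5.71°
|G| = 2.0003e+05 / 180.9 ≈ 1105.7
Gain = 20 log₁₀(1105.7) ≈ 60.87 dB

60.9 dB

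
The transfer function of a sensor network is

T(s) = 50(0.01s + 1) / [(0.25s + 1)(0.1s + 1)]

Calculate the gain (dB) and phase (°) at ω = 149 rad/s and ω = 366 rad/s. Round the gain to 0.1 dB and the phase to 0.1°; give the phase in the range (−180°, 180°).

At ω = 149 rad/s:
zero (1 + j149·0.01) = 1 + j1.49 → |·| ≈ 1.7945, ∠ ≈ 56.13°
pole (1 + j149·0.25) = 1 + j37.25 → |·| ≈ 37.263, ∠ ≈ 88.46°
pole (1 + j149·0.1) = 1 + j14.9 → |·| ≈ 14.934, ∠ ≈ 86.16°
|T| = 50 · 1.7945 / (37.263 · 14.934) ≈ 0.16124
Gain = 20 log₁₀(0.16124) ≈ -15.85 dB
∠T = (56.13°) − (88.46° + 86.16°) = -118.49°

At ω = 366 rad/s:
zero (1 + j366·0.01) = 1 + j3.66 → |·| ≈ 3.7942, ∠ ≈ 74.72°
pole (1 + j366·0.25) = 1 + j91.5 → |·| ≈ 91.505, ∠ ≈ 89.37°
pole (1 + j366·0.1) = 1 + j36.6 → |·| ≈ 36.614, ∠ ≈ 88.43°
|T| = 50 · 3.7942 / (91.505 · 36.614) ≈ 0.056624
Gain = 20 log₁₀(0.056624) ≈ -24.94 dB
∠T = (74.72°) − (89.37° + 88.43°) = -103.08°

ω = 149: -15.9 dB, -118.5°; ω = 366: -24.9 dB, -103.1°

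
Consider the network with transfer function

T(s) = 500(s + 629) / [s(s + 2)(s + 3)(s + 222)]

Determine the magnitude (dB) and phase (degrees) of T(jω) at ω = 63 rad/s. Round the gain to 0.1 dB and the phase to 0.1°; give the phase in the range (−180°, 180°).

At s = jω = j63:
zero (s+629): 629 + j63 → |·| = √(629²+63²) = √399610 ≈ 632.15, ∠ = arctan(63/629) ≈ 5.72°
pole (s+2): 2 + j63 → |·| = √(2²+63²) = √3973 ≈ 63.032, ∠ = arctan(63/2) ≈ 88.18°
pole (s+3): 3 + j63 → |·| = √(3²+63²) = √3978 ≈ 63.071, ∠ = arctan(63/3) ≈ 87.27°
pole (s+222): 222 + j63 → |·| = √(222²+63²) = √53253 ≈ 230.77, ∠ = arctan(63/222) ≈ 15.84°
pole at origin: |s| = 63, ∠ = 90.00° (in denominator)
|T| = 500 · 632.15 / 5.7798e+07 ≈ 0.0054686
Gain = 20 log₁₀(0.0054686) ≈ -45.24 dB
∠T = 5.72° − 281.29° = -275.57° ≡ 84.43° (principal value)

-45.2 dB, 84.4°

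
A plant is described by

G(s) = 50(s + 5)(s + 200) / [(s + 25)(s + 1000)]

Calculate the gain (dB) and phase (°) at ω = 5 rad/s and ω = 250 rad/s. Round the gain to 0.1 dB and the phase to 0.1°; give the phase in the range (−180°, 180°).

ω = 5: 8.9 dB, 34.8°; ω = 250: 23.8 dB, 41.9°

At s = jω = j5:
zero (s+5): 5 + j5 → |·| = √(5²+5²) = √50 ≈ 7.0711, ∠ = arctan(5/5) ≈ 45.00°
zero (s+200): 200 + j5 → |·| = √(200²+5²) = √40025 ≈ 200.06, ∠ = arctan(5/200) ≈ 1.43°
pole (s+25): 25 + j5 → |·| = √(25²+5²) = √650 ≈ 25.495, ∠ = arctan(5/25) ≈ 11.31°
pole (s+1000): 1000 + j5 → |·| = √(1000²+5²) = √1000025 ≈ 1000, ∠ = arctan(5/1000) ≈ 0.29°
|G| = 50 · 1414.6 / 25495 ≈ 2.7743
Gain = 20 log₁₀(2.7743) ≈ 8.86 dB
∠G = 46.43° − 11.60° = 34.83°

At s = jω = j250:
zero (s+5): 5 + j250 → |·| = √(5²+250²) = √62525 ≈ 250.05, ∠ = arctan(250/5) ≈ 88.85°
zero (s+200): 200 + j250 → |·| = √(200²+250²) = √102500 ≈ 320.16, ∠ = arctan(250/200) ≈ 51.34°
pole (s+25): 25 + j250 → |·| = √(25²+250²) = √63125 ≈ 251.25, ∠ = arctan(250/25) ≈ 84.29°
pole (s+1000): 1000 + j250 → |·| = √(1000²+250²) = √1062500 ≈ 1030.8, ∠ = arctan(250/1000) ≈ 14.04°
|G| = 50 · 80056 / 2.5899e+05 ≈ 15.455
Gain = 20 log₁₀(15.455) ≈ 23.78 dB
∠G = 140.19° − 98.33° = 41.86°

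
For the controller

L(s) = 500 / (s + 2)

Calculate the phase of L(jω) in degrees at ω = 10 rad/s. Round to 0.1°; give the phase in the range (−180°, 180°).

-78.7°

At s = jω = j10:
pole (s+2): 2 + j10 → |·| = √(2²+10²) = √104 ≈ 10.198, ∠ = arctan(10/2) ≈ 78.69°
∠L = 0.00° − 78.69° = -78.69°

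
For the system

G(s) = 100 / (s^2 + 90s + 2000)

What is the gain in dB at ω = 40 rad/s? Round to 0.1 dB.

-31.2 dB

Substitute s = j40:
Numerator: 100 = 100 + j0
Denominator: (j40)^2 + 90(j40) + 2000 = 400 + j3600
|N| = √(100² + 0²) ≈ 100, ∠N ≈ 0.00°
|D| = √(400² + 3600²) ≈ 3622.2, ∠D ≈ 83.66°
|G| = 100 / 3622.2 ≈ 0.027608
Gain = 20 log₁₀(0.027608) ≈ -31.18 dB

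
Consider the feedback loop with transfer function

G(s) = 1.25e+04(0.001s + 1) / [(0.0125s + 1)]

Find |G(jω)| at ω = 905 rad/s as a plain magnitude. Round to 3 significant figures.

1.48e+03

At ω = 905 rad/s:
zero (1 + j905·0.001) = 1 + j0.905 → |·| ≈ 1.3487, ∠ ≈ 42.15°
pole (1 + j905·0.0125) = 1 + j11.3125 → |·| ≈ 11.357, ∠ ≈ 84.95°
|G| = 1.25e+04 · 1.3487 / (11.357) ≈ 1484.4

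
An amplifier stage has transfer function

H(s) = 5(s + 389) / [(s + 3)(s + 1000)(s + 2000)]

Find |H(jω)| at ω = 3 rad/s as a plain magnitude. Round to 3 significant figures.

0.000229

At s = jω = j3:
zero (s+389): 389 + j3 → |·| = √(389²+3²) = √151330 ≈ 389.01, ∠ = arctan(3/389) ≈ 0.44°
pole (s+3): 3 + j3 → |·| = √(3²+3²) = √18 ≈ 4.2426, ∠ = arctan(3/3) ≈ 45.00°
pole (s+1000): 1000 + j3 → |·| = √(1000²+3²) = √1000009 ≈ 1000, ∠ = arctan(3/1000) ≈ 0.17°
pole (s+2000): 2000 + j3 → |·| = √(2000²+3²) = √4000009 ≈ 2000, ∠ = arctan(3/2000) ≈ 0.09°
|H| = 5 · 389.01 / 8.4852e+06 ≈ 0.00022923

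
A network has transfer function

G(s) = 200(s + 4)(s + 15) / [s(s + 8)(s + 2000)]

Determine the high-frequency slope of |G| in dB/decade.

Each pole contributes −20 dB/decade at high frequency; each zero contributes +20 dB/decade.
Net: 2 zero(s) − 3 pole(s) → -20 dB/decade.

-20 dB/decade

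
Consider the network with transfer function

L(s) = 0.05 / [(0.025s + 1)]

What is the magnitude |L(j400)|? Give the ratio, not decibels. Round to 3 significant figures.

0.00498

At ω = 400 rad/s:
pole (1 + j400·0.025) = 1 + j10 → |·| ≈ 10.05, ∠ ≈ 84.29°
|L| = 0.05 · 1 / (10.05) ≈ 0.0049751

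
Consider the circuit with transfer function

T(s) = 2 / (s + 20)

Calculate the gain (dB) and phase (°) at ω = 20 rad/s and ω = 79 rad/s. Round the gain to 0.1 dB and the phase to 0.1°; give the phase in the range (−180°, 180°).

ω = 20: -23.0 dB, -45.0°; ω = 79: -32.2 dB, -75.8°

Substitute s = j20:
Numerator: 2 = 2 + j0
Denominator: (j20) + 20 = 20 + j20
|N| = √(2² + 0²) ≈ 2, ∠N ≈ 0.00°
|D| = √(20² + 20²) ≈ 28.284, ∠D ≈ 45.00°
|T| = 2 / 28.284 ≈ 0.070711
Gain = 20 log₁₀(0.070711) ≈ -23.01 dB
∠T = 0.00° − 45.00° = -45.00°

Substitute s = j79:
Numerator: 2 = 2 + j0
Denominator: (j79) + 20 = 20 + j79
|N| = √(2² + 0²) ≈ 2, ∠N ≈ 0.00°
|D| = √(20² + 79²) ≈ 81.492, ∠D ≈ 75.79°
|T| = 2 / 81.492 ≈ 0.024542
Gain = 20 log₁₀(0.024542) ≈ -32.20 dB
∠T = 0.00° − 75.79° = -75.79°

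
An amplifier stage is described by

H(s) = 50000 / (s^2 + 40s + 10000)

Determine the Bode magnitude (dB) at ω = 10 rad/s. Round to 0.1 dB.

At s = jω = j10:
quadratic: (j10)² + 40·j10 + 10000 = 9900 + j400 → |·| ≈ 9908.1, ∠ ≈ 2.31°
|H| = 50000 / 9908.1 ≈ 5.0464
Gain = 20 log₁₀(5.0464) ≈ 14.06 dB

14.1 dB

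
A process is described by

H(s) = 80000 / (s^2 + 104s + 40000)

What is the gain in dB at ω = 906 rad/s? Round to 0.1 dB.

At s = jω = j906:
quadratic: (j906)² + 104·j906 + 40000 = -780836 + j94224 → |·| ≈ 7.865e+05, ∠ ≈ 173.12°
|H| = 80000 / 7.865e+05 ≈ 0.10172
Gain = 20 log₁₀(0.10172) ≈ -19.85 dB

-19.9 dB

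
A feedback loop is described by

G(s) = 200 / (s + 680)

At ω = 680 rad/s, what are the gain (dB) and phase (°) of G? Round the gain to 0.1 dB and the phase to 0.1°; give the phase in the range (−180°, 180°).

At s = jω = j680:
pole (s+680): 680 + j680 → |·| = √(680²+680²) = √924800 ≈ 961.67, ∠ = arctan(680/680) ≈ 45.00°
|G| = 200 / 961.67 ≈ 0.20797
Gain = 20 log₁₀(0.20797) ≈ -13.64 dB
∠G = 0.00° − 45.00° = -45.00°

-13.6 dB, -45.0°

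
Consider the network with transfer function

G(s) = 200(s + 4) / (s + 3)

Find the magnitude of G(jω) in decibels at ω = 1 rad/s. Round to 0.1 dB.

At s = jω = j1:
zero (s+4): 4 + j1 → |·| = √(4²+1²) = √17 ≈ 4.1231, ∠ = arctan(1/4) ≈ 14.04°
pole (s+3): 3 + j1 → |·| = √(3²+1²) = √10 ≈ 3.1623, ∠ = arctan(1/3) ≈ 18.43°
|G| = 200 · 4.1231 / 3.1623 ≈ 260.77
Gain = 20 log₁₀(260.77) ≈ 48.33 dB

48.3 dB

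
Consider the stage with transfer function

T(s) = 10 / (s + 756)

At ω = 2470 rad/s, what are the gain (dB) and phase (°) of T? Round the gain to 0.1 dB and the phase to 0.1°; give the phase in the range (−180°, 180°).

At s = jω = j2470:
pole (s+756): 756 + j2470 → |·| = √(756²+2470²) = √6672436 ≈ 2583.1, ∠ = arctan(2470/756) ≈ 72.98°
|T| = 10 / 2583.1 ≈ 0.0038713
Gain = 20 log₁₀(0.0038713) ≈ -48.24 dB
∠T = 0.00° − 72.98° = -72.98°

-48.2 dB, -73.0°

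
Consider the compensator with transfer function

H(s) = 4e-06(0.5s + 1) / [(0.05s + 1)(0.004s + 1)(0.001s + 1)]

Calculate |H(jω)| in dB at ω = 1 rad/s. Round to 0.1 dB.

At ω = 1 rad/s:
zero (1 + j1·0.5) = 1 + j0.5 → |·| ≈ 1.118, ∠ ≈ 26.57°
pole (1 + j1·0.05) = 1 + j0.05 → |·| ≈ 1.0012, ∠ ≈ 2.86°
pole (1 + j1·0.004) = 1 + j0.004 → |·| ≈ 1, ∠ ≈ 0.23°
pole (1 + j1·0.001) = 1 + j0.001 → |·| ≈ 1, ∠ ≈ 0.06°
|H| = 4e-06 · 1.118 / (1.0012 · 1 · 1) ≈ 4.4666e-06
Gain = 20 log₁₀(4.4666e-06) ≈ -107.00 dB

-107.0 dB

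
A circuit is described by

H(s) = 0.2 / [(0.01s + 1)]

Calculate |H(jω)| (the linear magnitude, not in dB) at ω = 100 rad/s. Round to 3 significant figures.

0.141

At ω = 100 rad/s:
pole (1 + j100·0.01) = 1 + j1 → |·| ≈ 1.4142, ∠ ≈ 45.00°
|H| = 0.2 · 1 / (1.4142) ≈ 0.14142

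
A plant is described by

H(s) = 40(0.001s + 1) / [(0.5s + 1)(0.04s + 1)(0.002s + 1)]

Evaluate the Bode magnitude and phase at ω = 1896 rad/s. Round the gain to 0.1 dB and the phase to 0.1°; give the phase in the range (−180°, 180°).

-70.3 dB, 167.8°

At ω = 1896 rad/s:
zero (1 + j1896·0.001) = 1 + j1.896 → |·| ≈ 2.1436, ∠ ≈ 62.19°
pole (1 + j1896·0.5) = 1 + j948 → |·| ≈ 948, ∠ ≈ 89.94°
pole (1 + j1896·0.04) = 1 + j75.84 → |·| ≈ 75.847, ∠ ≈ 89.24°
pole (1 + j1896·0.002) = 1 + j3.792 → |·| ≈ 3.9216, ∠ ≈ 75.23°
|H| = 40 · 2.1436 / (948 · 75.847 · 3.9216) ≈ 0.00030408
Gain = 20 log₁₀(0.00030408) ≈ -70.34 dB
∠H = (62.19°) − (89.94° + 89.24° + 75.23°) = -192.22° ≡ 167.78° (principal value)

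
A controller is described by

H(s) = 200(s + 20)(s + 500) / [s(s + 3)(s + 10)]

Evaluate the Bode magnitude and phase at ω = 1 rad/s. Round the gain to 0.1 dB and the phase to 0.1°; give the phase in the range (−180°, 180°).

At s = jω = j1:
zero (s+20): 20 + j1 → |·| = √(20²+1²) = √401 ≈ 20.025, ∠ = arctan(1/20) ≈ 2.86°
zero (s+500): 500 + j1 → |·| = √(500²+1²) = √250001 ≈ 500, ∠ = arctan(1/500) ≈ 0.11°
pole (s+3): 3 + j1 → |·| = √(3²+1²) = √10 ≈ 3.1623, ∠ = arctan(1/3) ≈ 18.43°
pole (s+10): 10 + j1 → |·| = √(10²+1²) = √101 ≈ 10.05, ∠ = arctan(1/10) ≈ 5.71°
pole at origin: |s| = 1, ∠ = 90.00° (in denominator)
|H| = 200 · 10012 / 31.781 ≈ 63006
Gain = 20 log₁₀(63006) ≈ 95.99 dB
∠H = 2.97° − 114.14° = -111.17°

96.0 dB, -111.2°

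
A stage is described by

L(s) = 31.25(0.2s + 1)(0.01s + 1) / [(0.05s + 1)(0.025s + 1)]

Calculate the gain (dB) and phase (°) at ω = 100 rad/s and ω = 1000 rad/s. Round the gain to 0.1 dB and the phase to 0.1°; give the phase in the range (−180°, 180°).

At ω = 100 rad/s:
zero (1 + j100·0.2) = 1 + j20 → |·| ≈ 20.025, ∠ ≈ 87.14°
zero (1 + j100·0.01) = 1 + j1 → |·| ≈ 1.4142, ∠ ≈ 45.00°
pole (1 + j100·0.05) = 1 + j5 → |·| ≈ 5.099, ∠ ≈ 78.69°
pole (1 + j100·0.025) = 1 + j2.5 → |·| ≈ 2.6926, ∠ ≈ 68.20°
|L| = 31.25 · 20.025 · 1.4142 / (5.099 · 2.6926) ≈ 64.458
Gain = 20 log₁₀(64.458) ≈ 36.19 dB
∠L = (87.14° + 45.00°) − (78.69° + 68.20°) = -14.75°

At ω = 1000 rad/s:
zero (1 + j1000·0.2) = 1 + j200 → |·| ≈ 200, ∠ ≈ 89.71°
zero (1 + j1000·0.01) = 1 + j10 → |·| ≈ 10.05, ∠ ≈ 84.29°
pole (1 + j1000·0.05) = 1 + j50 → |·| ≈ 50.01, ∠ ≈ 88.85°
pole (1 + j1000·0.025) = 1 + j25 → |·| ≈ 25.02, ∠ ≈ 87.71°
|L| = 31.25 · 200 · 10.05 / (50.01 · 25.02) ≈ 50.2
Gain = 20 log₁₀(50.2) ≈ 34.01 dB
∠L = (89.71° + 84.29°) − (88.85° + 87.71°) = -2.56°

ω = 100: 36.2 dB, -14.8°; ω = 1000: 34.0 dB, -2.6°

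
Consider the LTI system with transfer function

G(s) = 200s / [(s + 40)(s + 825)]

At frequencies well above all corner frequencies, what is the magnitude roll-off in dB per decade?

-20 dB/decade

Each pole contributes −20 dB/decade at high frequency; each zero contributes +20 dB/decade.
Net: 1 zero(s) − 2 pole(s) → -20 dB/decade.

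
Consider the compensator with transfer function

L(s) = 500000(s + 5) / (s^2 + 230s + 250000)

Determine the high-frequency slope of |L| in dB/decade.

Each pole contributes −20 dB/decade at high frequency; each zero contributes +20 dB/decade.
Net: 1 zero(s) − 2 pole(s) → -20 dB/decade.

-20 dB/decade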